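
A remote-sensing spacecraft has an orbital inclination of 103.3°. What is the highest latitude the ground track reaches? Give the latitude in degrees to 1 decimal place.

Retrograde orbit: the ground track reaches ±(180° − i) = ±(180 − 103.3) = ±76.7°.

76.7°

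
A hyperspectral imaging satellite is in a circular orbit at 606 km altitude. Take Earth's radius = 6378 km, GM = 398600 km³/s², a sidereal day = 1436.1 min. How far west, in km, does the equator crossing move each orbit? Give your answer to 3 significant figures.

Semi-major axis a = 6378 + 606 = 6984 km. Period T = 2π√(a³/μ) = 2π√(6984³/398600) = 5808.5 s = 96.81 min.
During one orbit Earth rotates (5808.5 / 86166) × 360° = 24.27°.
At the equator that is 24.27° × (2π·6378/360) km/° = 24.27 × 111.3 = 2701 km.

2700 km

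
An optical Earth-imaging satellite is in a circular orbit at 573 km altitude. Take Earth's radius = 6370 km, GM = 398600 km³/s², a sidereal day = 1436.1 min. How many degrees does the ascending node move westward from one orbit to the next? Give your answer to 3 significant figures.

24.1°

Semi-major axis a = 6370 + 573 = 6943 km. Period T = 2π√(a³/μ) = 2π√(6943³/398600) = 5757.5 s = 95.96 min.
During one orbit Earth rotates (5757.5 / 86166) × 360° = 24.05°.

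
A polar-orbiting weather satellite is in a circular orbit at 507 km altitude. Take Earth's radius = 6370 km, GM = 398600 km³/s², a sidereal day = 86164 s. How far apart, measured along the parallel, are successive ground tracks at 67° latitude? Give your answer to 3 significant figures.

Semi-major axis a = 6370 + 507 = 6877 km. Period T = 2π√(a³/μ) = 2π√(6877³/398600) = 5675.6 s = 94.59 min.
Node shift per orbit = (5675.6/86164) × 360° = 23.71°.
Equatorial spacing = 23.71 × 111.2 km/° = 2636 km.
At 67° latitude, spacing = 2636 × cos(67°) = 1030 km.

1030 km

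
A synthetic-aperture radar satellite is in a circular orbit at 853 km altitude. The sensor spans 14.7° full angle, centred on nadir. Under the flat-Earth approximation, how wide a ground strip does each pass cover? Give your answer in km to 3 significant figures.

Half-angle = 14.7°/2 = 7.35°.
Swath width ≈ 2h·tan(θ/2) = 2 × 853 × tan(7.35°) = 220.1 km.

220 km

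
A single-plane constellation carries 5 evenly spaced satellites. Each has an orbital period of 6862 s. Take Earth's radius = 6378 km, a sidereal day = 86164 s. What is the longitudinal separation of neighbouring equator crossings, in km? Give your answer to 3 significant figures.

638 km

Single-satellite node shift = (6862.0/86164) × 360° = 28.67°.
With 5 satellites evenly phased, successive equator crossings are 28.67/5 = 5.734° apart.
That is 5.734 × 111.3 = 638 km at the equator.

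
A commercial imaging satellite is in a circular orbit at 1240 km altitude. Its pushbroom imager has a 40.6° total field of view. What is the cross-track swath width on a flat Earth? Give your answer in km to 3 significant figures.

917 km

Half-angle = 40.6°/2 = 20.3°.
Swath width ≈ 2h·tan(θ/2) = 2 × 1240 × tan(20.3°) = 917.4 km.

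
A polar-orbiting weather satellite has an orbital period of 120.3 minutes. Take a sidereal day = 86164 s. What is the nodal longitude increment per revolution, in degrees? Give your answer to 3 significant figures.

30.2°

T = 120.3 min = 7218.0 s.
During one orbit Earth rotates (7218.0 / 86164) × 360° = 30.16°.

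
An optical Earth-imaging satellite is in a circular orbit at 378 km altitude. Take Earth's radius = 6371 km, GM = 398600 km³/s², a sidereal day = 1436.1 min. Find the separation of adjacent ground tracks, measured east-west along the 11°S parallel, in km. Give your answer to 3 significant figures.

Semi-major axis a = 6371 + 378 = 6749 km. Period T = 2π√(a³/μ) = 2π√(6749³/398600) = 5517.9 s = 91.96 min.
Node shift per orbit = (5517.9/86166) × 360° = 23.05°.
Equatorial spacing = 23.05 × 111.2 km/° = 2563 km.
At 11° latitude, spacing = 2563 × cos(11°) = 2516 km.

2520 km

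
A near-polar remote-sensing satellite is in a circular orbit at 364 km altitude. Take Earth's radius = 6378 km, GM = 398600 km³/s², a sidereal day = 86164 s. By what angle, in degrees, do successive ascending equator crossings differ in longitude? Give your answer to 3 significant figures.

Semi-major axis a = 6378 + 364 = 6742 km. Period T = 2π√(a³/μ) = 2π√(6742³/398600) = 5509.3 s = 91.82 min.
During one orbit Earth rotates (5509.3 / 86164) × 360° = 23.02°.

23.0°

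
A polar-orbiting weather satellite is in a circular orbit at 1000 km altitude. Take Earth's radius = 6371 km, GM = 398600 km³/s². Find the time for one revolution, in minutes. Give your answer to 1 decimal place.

Semi-major axis a = 6371 + 1000 = 7371 km. Period T = 2π√(a³/μ) = 2π√(7371³/398600) = 6298.0 s = 104.97 min.

105.0 min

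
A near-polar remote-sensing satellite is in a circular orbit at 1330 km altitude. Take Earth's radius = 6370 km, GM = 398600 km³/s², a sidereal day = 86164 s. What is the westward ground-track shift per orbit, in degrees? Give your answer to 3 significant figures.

28.1°

Semi-major axis a = 6370 + 1330 = 7700 km. Period T = 2π√(a³/μ) = 2π√(7700³/398600) = 6724.3 s = 112.07 min.
During one orbit Earth rotates (6724.3 / 86164) × 360° = 28.09°.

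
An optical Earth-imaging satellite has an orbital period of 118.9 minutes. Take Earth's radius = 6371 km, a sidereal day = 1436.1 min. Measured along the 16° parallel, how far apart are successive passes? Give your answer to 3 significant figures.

T = 118.9 min = 7134.0 s.
Node shift per orbit = (7134.0/86166) × 360° = 29.81°.
Equatorial spacing = 29.81 × 111.2 km/° = 3314 km.
At 16° latitude, spacing = 3314 × cos(16°) = 3186 km.

3190 km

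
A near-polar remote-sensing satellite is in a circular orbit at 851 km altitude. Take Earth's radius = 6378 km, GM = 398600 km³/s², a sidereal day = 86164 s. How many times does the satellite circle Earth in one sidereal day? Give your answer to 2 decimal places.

Semi-major axis a = 6378 + 851 = 7229 km. Period T = 2π√(a³/μ) = 2π√(7229³/398600) = 6116.9 s = 101.95 min.
Orbits per sidereal day = 86164 / 6116.9 = 14.086.

14.09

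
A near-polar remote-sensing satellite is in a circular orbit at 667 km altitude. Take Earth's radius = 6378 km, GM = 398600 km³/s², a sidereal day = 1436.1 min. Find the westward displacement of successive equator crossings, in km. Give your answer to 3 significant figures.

Semi-major axis a = 6378 + 667 = 7045 km. Period T = 2π√(a³/μ) = 2π√(7045³/398600) = 5884.8 s = 98.08 min.
During one orbit Earth rotates (5884.8 / 86166) × 360° = 24.59°.
At the equator that is 24.59° × (2π·6378/360) km/° = 24.59 × 111.3 = 2737 km.

2740 km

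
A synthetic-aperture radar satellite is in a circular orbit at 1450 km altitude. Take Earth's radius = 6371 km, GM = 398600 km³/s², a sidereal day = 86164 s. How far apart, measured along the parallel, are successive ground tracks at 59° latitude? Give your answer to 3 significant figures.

1650 km

Semi-major axis a = 6371 + 1450 = 7821 km. Period T = 2π√(a³/μ) = 2π√(7821³/398600) = 6883.4 s = 114.72 min.
Node shift per orbit = (6883.4/86164) × 360° = 28.76°.
Equatorial spacing = 28.76 × 111.2 km/° = 3198 km.
At 59° latitude, spacing = 3198 × cos(59°) = 1647 km.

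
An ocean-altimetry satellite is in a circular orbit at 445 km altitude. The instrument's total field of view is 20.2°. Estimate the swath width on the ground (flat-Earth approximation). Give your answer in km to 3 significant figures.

Half-angle = 20.2°/2 = 10.1°.
Swath width ≈ 2h·tan(θ/2) = 2 × 445 × tan(10.1°) = 158.5 km.

159 km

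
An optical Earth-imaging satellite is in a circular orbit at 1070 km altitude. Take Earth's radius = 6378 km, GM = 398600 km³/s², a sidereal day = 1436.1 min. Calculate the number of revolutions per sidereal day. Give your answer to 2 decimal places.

13.47

Semi-major axis a = 6378 + 1070 = 7448 km. Period T = 2π√(a³/μ) = 2π√(7448³/398600) = 6396.9 s = 106.62 min.
Orbits per sidereal day = 86166 / 6396.9 = 13.470.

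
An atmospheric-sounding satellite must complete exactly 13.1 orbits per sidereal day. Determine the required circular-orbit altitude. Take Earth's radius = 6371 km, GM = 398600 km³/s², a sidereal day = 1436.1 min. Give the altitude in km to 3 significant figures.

Required period T = 86166 / 13.1 = 6577.6 s.
From T = 2π√(a³/μ): a = (μ T²/4π²)^(1/3) = (398600 × 6577.6² / 4π²)^(1/3) = 7588 km.
Altitude h = a − R = 7588 − 6371 = 1217 km.

1220 km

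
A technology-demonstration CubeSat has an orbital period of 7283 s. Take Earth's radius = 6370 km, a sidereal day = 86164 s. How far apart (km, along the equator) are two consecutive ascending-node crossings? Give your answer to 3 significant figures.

3380 km

During one orbit Earth rotates (7283.0 / 86164) × 360° = 30.43°.
At the equator that is 30.43° × (2π·6370/360) km/° = 30.43 × 111.2 = 3383 km.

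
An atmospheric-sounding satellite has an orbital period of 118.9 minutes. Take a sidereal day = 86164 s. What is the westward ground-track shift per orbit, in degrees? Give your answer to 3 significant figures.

29.8°

T = 118.9 min = 7134.0 s.
During one orbit Earth rotates (7134.0 / 86164) × 360° = 29.81°.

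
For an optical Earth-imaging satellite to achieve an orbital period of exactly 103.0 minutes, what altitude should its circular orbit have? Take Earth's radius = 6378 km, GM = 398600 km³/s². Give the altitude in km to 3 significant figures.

901 km

T = 103.0 min = 6180.0 s.
From T = 2π√(a³/μ): a = (μ T²/4π²)^(1/3) = (398600 × 6180.0² / 4π²)^(1/3) = 7279 km.
Altitude h = a − R = 7279 − 6378 = 901 km.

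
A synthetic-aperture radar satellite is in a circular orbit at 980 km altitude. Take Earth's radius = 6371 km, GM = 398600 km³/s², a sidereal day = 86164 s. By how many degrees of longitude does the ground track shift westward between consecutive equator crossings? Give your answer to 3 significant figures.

26.2°

Semi-major axis a = 6371 + 980 = 7351 km. Period T = 2π√(a³/μ) = 2π√(7351³/398600) = 6272.4 s = 104.54 min.
During one orbit Earth rotates (6272.4 / 86164) × 360° = 26.21°.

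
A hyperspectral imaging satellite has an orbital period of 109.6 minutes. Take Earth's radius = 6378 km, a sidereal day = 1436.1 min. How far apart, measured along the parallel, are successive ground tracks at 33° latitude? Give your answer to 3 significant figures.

T = 109.6 min = 6576.0 s.
Node shift per orbit = (6576.0/86166) × 360° = 27.47°.
Equatorial spacing = 27.47 × 111.3 km/° = 3058 km.
At 33° latitude, spacing = 3058 × cos(33°) = 2565 km.

2560 km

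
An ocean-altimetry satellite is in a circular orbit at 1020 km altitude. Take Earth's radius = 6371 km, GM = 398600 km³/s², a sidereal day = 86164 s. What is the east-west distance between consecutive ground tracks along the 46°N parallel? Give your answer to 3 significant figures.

2040 km

Semi-major axis a = 6371 + 1020 = 7391 km. Period T = 2π√(a³/μ) = 2π√(7391³/398600) = 6323.6 s = 105.39 min.
Node shift per orbit = (6323.6/86164) × 360° = 26.42°.
Equatorial spacing = 26.42 × 111.2 km/° = 2938 km.
At 46° latitude, spacing = 2938 × cos(46°) = 2041 km.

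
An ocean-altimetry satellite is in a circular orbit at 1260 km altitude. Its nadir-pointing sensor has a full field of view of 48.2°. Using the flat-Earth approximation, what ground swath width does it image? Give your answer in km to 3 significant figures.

Half-angle = 48.2°/2 = 24.1°.
Swath width ≈ 2h·tan(θ/2) = 2 × 1260 × tan(24.1°) = 1127.3 km.

1130 km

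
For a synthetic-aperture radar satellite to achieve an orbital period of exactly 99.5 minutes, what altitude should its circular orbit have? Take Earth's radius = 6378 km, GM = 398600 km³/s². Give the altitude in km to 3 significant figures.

735 km

T = 99.5 min = 5970.0 s.
From T = 2π√(a³/μ): a = (μ T²/4π²)^(1/3) = (398600 × 5970.0² / 4π²)^(1/3) = 7113 km.
Altitude h = a − R = 7113 − 6378 = 735 km.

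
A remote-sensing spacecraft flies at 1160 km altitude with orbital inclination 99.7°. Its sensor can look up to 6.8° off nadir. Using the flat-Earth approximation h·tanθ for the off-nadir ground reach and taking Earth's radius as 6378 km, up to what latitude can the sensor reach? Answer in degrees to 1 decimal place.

81.5°

Retrograde orbit: the ground track reaches ±(180° − i) = ±(180 − 99.7) = ±80.3°.
Sensor half-swath on the ground ≈ 1160·tan(6.8°) = 138 km = 1.24° of latitude.
Maximum observable latitude ≈ 80.3 + 1.24 = 81.5°.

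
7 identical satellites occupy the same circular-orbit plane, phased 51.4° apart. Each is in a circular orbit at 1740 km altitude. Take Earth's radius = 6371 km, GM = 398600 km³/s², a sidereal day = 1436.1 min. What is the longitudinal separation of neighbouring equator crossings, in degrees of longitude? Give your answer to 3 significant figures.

Semi-major axis a = 6371 + 1740 = 8111 km. Period T = 2π√(a³/μ) = 2π√(8111³/398600) = 7269.8 s = 121.16 min.
Single-satellite node shift = (7269.8/86166) × 360° = 30.37°.
With 7 satellites evenly phased, successive equator crossings are 30.37/7 = 4.339° apart.

4.34°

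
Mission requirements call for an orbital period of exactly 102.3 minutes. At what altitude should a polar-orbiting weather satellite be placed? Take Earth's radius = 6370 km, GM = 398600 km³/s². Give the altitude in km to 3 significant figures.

876 km

T = 102.3 min = 6138.0 s.
From T = 2π√(a³/μ): a = (μ T²/4π²)^(1/3) = (398600 × 6138.0² / 4π²)^(1/3) = 7246 km.
Altitude h = a − R = 7246 − 6370 = 876 km.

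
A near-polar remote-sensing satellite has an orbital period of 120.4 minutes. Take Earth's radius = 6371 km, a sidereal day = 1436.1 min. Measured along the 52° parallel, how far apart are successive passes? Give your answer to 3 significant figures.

2070 km

T = 120.4 min = 7224.0 s.
Node shift per orbit = (7224.0/86166) × 360° = 30.18°.
Equatorial spacing = 30.18 × 111.2 km/° = 3356 km.
At 52° latitude, spacing = 3356 × cos(52°) = 2066 km.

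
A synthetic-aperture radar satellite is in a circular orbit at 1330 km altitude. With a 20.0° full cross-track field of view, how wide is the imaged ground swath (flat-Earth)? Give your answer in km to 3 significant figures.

469 km

Half-angle = 20.0°/2 = 10°.
Swath width ≈ 2h·tan(θ/2) = 2 × 1330 × tan(10°) = 469.0 km.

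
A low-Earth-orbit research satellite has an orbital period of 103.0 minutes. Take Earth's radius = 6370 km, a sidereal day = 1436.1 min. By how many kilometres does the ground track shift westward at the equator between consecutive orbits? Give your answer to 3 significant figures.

T = 103.0 min = 6180.0 s.
During one orbit Earth rotates (6180.0 / 86166) × 360° = 25.82°.
At the equator that is 25.82° × (2π·6370/360) km/° = 25.82 × 111.2 = 2871 km.

2870 km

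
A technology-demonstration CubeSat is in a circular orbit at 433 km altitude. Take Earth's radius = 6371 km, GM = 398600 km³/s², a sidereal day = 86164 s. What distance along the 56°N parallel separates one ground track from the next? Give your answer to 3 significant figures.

1450 km

Semi-major axis a = 6371 + 433 = 6804 km. Period T = 2π√(a³/μ) = 2π√(6804³/398600) = 5585.4 s = 93.09 min.
Node shift per orbit = (5585.4/86164) × 360° = 23.34°.
Equatorial spacing = 23.34 × 111.2 km/° = 2595 km.
At 56° latitude, spacing = 2595 × cos(56°) = 1451 km.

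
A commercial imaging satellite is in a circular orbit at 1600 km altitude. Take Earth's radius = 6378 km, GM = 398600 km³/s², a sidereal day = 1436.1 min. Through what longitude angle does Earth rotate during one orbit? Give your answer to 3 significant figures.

29.6°

Semi-major axis a = 6378 + 1600 = 7978 km. Period T = 2π√(a³/μ) = 2π√(7978³/398600) = 7091.7 s = 118.20 min.
During one orbit Earth rotates (7091.7 / 86166) × 360° = 29.63°.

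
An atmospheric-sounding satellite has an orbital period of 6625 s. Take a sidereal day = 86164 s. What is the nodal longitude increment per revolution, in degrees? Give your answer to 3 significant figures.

During one orbit Earth rotates (6625.0 / 86164) × 360° = 27.68°.

27.7°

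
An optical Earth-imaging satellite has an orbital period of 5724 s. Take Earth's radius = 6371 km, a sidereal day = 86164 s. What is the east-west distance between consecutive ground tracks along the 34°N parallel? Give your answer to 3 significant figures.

Node shift per orbit = (5724.0/86164) × 360° = 23.92°.
Equatorial spacing = 23.92 × 111.2 km/° = 2659 km.
At 34° latitude, spacing = 2659 × cos(34°) = 2205 km.

2200 km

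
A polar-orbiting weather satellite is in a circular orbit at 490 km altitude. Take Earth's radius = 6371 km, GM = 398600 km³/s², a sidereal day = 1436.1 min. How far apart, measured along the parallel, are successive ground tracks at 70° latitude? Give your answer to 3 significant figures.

899 km

Semi-major axis a = 6371 + 490 = 6861 km. Period T = 2π√(a³/μ) = 2π√(6861³/398600) = 5655.8 s = 94.26 min.
Node shift per orbit = (5655.8/86166) × 360° = 23.63°.
Equatorial spacing = 23.63 × 111.2 km/° = 2628 km.
At 70° latitude, spacing = 2628 × cos(70°) = 899 km.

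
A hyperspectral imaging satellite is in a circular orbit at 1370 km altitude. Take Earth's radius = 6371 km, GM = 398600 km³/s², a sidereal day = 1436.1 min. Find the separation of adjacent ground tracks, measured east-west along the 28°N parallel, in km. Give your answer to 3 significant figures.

2780 km

Semi-major axis a = 6371 + 1370 = 7741 km. Period T = 2π√(a³/μ) = 2π√(7741³/398600) = 6778.1 s = 112.97 min.
Node shift per orbit = (6778.1/86166) × 360° = 28.32°.
Equatorial spacing = 28.32 × 111.2 km/° = 3149 km.
At 28° latitude, spacing = 3149 × cos(28°) = 2780 km.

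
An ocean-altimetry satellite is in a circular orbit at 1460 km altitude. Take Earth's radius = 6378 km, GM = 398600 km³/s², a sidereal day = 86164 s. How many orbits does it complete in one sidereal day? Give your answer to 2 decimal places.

12.48

Semi-major axis a = 6378 + 1460 = 7838 km. Period T = 2π√(a³/μ) = 2π√(7838³/398600) = 6905.9 s = 115.10 min.
Orbits per sidereal day = 86164 / 6905.9 = 12.477.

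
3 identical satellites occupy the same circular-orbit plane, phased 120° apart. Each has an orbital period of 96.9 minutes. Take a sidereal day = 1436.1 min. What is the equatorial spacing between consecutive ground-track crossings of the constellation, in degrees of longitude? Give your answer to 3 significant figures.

8.10°

T = 96.9 min = 5814.0 s.
Single-satellite node shift = (5814.0/86166) × 360° = 24.29°.
With 3 satellites evenly phased, successive equator crossings are 24.29/3 = 8.097° apart.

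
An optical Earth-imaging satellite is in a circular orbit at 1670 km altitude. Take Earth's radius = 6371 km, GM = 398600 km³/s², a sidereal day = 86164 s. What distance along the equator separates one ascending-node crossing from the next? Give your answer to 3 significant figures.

3330 km

Semi-major axis a = 6371 + 1670 = 8041 km. Period T = 2π√(a³/μ) = 2π√(8041³/398600) = 7175.9 s = 119.60 min.
During one orbit Earth rotates (7175.9 / 86164) × 360° = 29.98°.
At the equator that is 29.98° × (2π·6371/360) km/° = 29.98 × 111.2 = 3334 km.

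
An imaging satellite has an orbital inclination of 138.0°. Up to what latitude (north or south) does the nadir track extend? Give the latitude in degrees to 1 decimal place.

Retrograde orbit: the ground track reaches ±(180° − i) = ±(180 − 138.0) = ±42.0°.

42.0°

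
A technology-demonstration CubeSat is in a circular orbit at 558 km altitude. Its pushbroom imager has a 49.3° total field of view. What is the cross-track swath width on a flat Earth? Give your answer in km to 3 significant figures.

512 km

Half-angle = 49.3°/2 = 24.65°.
Swath width ≈ 2h·tan(θ/2) = 2 × 558 × tan(24.65°) = 512.1 km.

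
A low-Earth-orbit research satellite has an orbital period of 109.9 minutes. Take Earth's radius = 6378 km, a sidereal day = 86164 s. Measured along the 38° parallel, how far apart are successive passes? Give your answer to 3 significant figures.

T = 109.9 min = 6594.0 s.
Node shift per orbit = (6594.0/86164) × 360° = 27.55°.
Equatorial spacing = 27.55 × 111.3 km/° = 3067 km.
At 38° latitude, spacing = 3067 × cos(38°) = 2417 km.

2420 km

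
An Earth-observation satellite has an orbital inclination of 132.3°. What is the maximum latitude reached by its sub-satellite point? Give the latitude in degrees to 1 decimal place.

47.7°

Retrograde orbit: the ground track reaches ±(180° − i) = ±(180 − 132.3) = ±47.7°.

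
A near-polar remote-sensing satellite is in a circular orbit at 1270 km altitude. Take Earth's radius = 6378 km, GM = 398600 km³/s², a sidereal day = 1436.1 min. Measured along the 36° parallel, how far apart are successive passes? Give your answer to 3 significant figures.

Semi-major axis a = 6378 + 1270 = 7648 km. Period T = 2π√(a³/μ) = 2π√(7648³/398600) = 6656.3 s = 110.94 min.
Node shift per orbit = (6656.3/86166) × 360° = 27.81°.
Equatorial spacing = 27.81 × 111.3 km/° = 3096 km.
At 36° latitude, spacing = 3096 × cos(36°) = 2504 km.

2500 km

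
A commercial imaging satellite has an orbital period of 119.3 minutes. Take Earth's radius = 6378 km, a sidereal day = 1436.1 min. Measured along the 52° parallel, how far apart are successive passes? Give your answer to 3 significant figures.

T = 119.3 min = 7158.0 s.
Node shift per orbit = (7158.0/86166) × 360° = 29.91°.
Equatorial spacing = 29.91 × 111.3 km/° = 3329 km.
At 52° latitude, spacing = 3329 × cos(52°) = 2050 km.

2050 km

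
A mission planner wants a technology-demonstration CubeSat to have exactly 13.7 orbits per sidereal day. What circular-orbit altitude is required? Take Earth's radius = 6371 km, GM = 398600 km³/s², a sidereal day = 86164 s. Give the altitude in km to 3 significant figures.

993 km

Required period T = 86164 / 13.7 = 6289.3 s.
From T = 2π√(a³/μ): a = (μ T²/4π²)^(1/3) = (398600 × 6289.3² / 4π²)^(1/3) = 7364 km.
Altitude h = a − R = 7364 − 6371 = 993 km.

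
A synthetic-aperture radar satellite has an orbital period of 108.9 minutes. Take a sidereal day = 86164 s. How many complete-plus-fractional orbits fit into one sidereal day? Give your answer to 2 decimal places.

13.19

T = 108.9 min = 6534.0 s.
Orbits per sidereal day = 86164 / 6534.0 = 13.187.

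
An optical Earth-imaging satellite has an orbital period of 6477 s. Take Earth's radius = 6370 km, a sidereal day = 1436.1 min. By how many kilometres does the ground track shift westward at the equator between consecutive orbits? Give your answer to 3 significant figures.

During one orbit Earth rotates (6477.0 / 86166) × 360° = 27.06°.
At the equator that is 27.06° × (2π·6370/360) km/° = 27.06 × 111.2 = 3009 km.

3010 km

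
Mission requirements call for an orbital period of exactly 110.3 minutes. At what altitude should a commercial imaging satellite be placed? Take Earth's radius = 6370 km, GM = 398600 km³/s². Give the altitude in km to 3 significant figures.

T = 110.3 min = 6618.0 s.
From T = 2π√(a³/μ): a = (μ T²/4π²)^(1/3) = (398600 × 6618.0² / 4π²)^(1/3) = 7619 km.
Altitude h = a − R = 7619 − 6370 = 1249 km.

1250 km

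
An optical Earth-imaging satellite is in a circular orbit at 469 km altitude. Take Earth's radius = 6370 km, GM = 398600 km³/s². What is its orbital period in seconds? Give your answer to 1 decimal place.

5628.6 seconds

Semi-major axis a = 6370 + 469 = 6839 km. Period T = 2π√(a³/μ) = 2π√(6839³/398600) = 5628.6 s = 93.81 min.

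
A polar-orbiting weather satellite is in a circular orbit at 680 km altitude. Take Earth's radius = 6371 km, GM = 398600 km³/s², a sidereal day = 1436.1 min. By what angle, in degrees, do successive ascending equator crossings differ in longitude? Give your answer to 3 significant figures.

24.6°

Semi-major axis a = 6371 + 680 = 7051 km. Period T = 2π√(a³/μ) = 2π√(7051³/398600) = 5892.3 s = 98.21 min.
During one orbit Earth rotates (5892.3 / 86166) × 360° = 24.62°.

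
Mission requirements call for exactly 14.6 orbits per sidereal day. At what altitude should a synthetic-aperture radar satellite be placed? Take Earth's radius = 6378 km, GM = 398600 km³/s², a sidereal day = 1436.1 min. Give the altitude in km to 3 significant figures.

Required period T = 86166 / 14.6 = 5901.8 s.
From T = 2π√(a³/μ): a = (μ T²/4π²)^(1/3) = (398600 × 5901.8² / 4π²)^(1/3) = 7059 km.
Altitude h = a − R = 7059 − 6378 = 681 km.

681 km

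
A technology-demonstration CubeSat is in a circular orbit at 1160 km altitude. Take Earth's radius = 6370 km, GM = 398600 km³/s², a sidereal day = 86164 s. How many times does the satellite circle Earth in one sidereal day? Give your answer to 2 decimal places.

Semi-major axis a = 6370 + 1160 = 7530 km. Period T = 2π√(a³/μ) = 2π√(7530³/398600) = 6502.8 s = 108.38 min.
Orbits per sidereal day = 86164 / 6502.8 = 13.250.

13.25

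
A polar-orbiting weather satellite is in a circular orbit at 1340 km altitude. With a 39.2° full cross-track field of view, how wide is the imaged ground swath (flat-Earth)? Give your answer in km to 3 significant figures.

Half-angle = 39.2°/2 = 19.6°.
Swath width ≈ 2h·tan(θ/2) = 2 × 1340 × tan(19.6°) = 954.3 km.

954 km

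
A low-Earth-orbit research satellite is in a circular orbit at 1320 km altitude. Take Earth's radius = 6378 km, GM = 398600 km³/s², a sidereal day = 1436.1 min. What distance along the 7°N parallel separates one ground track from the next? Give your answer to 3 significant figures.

3100 km

Semi-major axis a = 6378 + 1320 = 7698 km. Period T = 2π√(a³/μ) = 2π√(7698³/398600) = 6721.7 s = 112.03 min.
Node shift per orbit = (6721.7/86166) × 360° = 28.08°.
Equatorial spacing = 28.08 × 111.3 km/° = 3126 km.
At 7° latitude, spacing = 3126 × cos(7°) = 3103 km.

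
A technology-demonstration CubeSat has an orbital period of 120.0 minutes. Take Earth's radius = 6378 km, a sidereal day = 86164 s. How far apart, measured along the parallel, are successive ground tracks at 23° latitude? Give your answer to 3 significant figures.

T = 120.0 min = 7200.0 s.
Node shift per orbit = (7200.0/86164) × 360° = 30.08°.
Equatorial spacing = 30.08 × 111.3 km/° = 3349 km.
At 23° latitude, spacing = 3349 × cos(23°) = 3082 km.

3080 km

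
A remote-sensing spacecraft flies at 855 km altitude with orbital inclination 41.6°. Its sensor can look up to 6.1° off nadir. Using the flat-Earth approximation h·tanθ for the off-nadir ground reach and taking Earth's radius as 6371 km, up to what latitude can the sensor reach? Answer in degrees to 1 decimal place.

42.4°

For a prograde orbit the ground track reaches latitude ±i = ±41.6°.
Sensor half-swath on the ground ≈ 855·tan(6.1°) = 91 km = 0.82° of latitude.
Maximum observable latitude ≈ 41.6 + 0.82 = 42.4°.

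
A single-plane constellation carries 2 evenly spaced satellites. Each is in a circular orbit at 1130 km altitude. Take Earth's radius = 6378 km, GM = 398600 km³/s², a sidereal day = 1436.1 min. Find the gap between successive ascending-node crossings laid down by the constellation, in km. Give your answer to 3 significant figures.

1510 km

Semi-major axis a = 6378 + 1130 = 7508 km. Period T = 2π√(a³/μ) = 2π√(7508³/398600) = 6474.4 s = 107.91 min.
Single-satellite node shift = (6474.4/86166) × 360° = 27.05°.
With 2 satellites evenly phased, successive equator crossings are 27.05/2 = 13.525° apart.
That is 13.525 × 111.3 = 1506 km at the equator.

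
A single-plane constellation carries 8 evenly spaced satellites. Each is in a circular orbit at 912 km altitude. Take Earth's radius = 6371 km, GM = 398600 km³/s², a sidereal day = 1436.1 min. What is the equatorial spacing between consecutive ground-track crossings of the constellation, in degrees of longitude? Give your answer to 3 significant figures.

3.23°

Semi-major axis a = 6371 + 912 = 7283 km. Period T = 2π√(a³/μ) = 2π√(7283³/398600) = 6185.5 s = 103.09 min.
Single-satellite node shift = (6185.5/86166) × 360° = 25.84°.
With 8 satellites evenly phased, successive equator crossings are 25.84/8 = 3.230° apart.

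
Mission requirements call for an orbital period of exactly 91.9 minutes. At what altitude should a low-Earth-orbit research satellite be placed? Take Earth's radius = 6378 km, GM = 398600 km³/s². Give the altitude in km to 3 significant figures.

T = 91.9 min = 5514.0 s.
From T = 2π√(a³/μ): a = (μ T²/4π²)^(1/3) = (398600 × 5514.0² / 4π²)^(1/3) = 6746 km.
Altitude h = a − R = 6746 − 6378 = 368 km.

368 km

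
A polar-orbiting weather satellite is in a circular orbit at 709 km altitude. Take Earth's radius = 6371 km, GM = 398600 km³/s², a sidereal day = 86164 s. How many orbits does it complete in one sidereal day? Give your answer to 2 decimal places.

14.53

Semi-major axis a = 6371 + 709 = 7080 km. Period T = 2π√(a³/μ) = 2π√(7080³/398600) = 5928.7 s = 98.81 min.
Orbits per sidereal day = 86164 / 5928.7 = 14.533.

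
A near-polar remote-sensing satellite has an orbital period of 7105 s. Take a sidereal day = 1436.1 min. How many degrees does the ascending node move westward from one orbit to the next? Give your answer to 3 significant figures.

29.7°

During one orbit Earth rotates (7105.0 / 86166) × 360° = 29.68°.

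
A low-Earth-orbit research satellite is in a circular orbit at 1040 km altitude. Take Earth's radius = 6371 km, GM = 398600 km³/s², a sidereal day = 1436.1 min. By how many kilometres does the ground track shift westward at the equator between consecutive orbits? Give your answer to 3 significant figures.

2950 km

Semi-major axis a = 6371 + 1040 = 7411 km. Period T = 2π√(a³/μ) = 2π√(7411³/398600) = 6349.3 s = 105.82 min.
During one orbit Earth rotates (6349.3 / 86166) × 360° = 26.53°.
At the equator that is 26.53° × (2π·6371/360) km/° = 26.53 × 111.2 = 2950 km.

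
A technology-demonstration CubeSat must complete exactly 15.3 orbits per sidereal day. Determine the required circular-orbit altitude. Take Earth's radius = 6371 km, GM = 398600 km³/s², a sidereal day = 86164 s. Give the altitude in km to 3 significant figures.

Required period T = 86164 / 15.3 = 5631.6 s.
From T = 2π√(a³/μ): a = (μ T²/4π²)^(1/3) = (398600 × 5631.6² / 4π²)^(1/3) = 6841 km.
Altitude h = a − R = 6841 − 6371 = 470 km.

470 km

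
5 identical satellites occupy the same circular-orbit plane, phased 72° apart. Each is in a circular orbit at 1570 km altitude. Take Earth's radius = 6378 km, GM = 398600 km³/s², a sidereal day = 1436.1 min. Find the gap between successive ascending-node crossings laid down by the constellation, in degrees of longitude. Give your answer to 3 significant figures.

5.89°

Semi-major axis a = 6378 + 1570 = 7948 km. Period T = 2π√(a³/μ) = 2π√(7948³/398600) = 7051.8 s = 117.53 min.
Single-satellite node shift = (7051.8/86166) × 360° = 29.46°.
With 5 satellites evenly phased, successive equator crossings are 29.46/5 = 5.892° apart.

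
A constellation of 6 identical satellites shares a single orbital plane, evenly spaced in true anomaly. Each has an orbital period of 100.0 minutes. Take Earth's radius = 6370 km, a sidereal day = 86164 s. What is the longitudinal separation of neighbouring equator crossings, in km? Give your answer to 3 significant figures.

T = 100.0 min = 6000.0 s.
Single-satellite node shift = (6000.0/86164) × 360° = 25.07°.
With 6 satellites evenly phased, successive equator crossings are 25.07/6 = 4.178° apart.
That is 4.178 × 111.2 = 465 km at the equator.

465 km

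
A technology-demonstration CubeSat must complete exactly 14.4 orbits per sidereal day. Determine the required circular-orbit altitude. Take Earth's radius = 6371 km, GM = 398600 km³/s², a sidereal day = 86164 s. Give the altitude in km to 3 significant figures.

753 km

Required period T = 86164 / 14.4 = 5983.6 s.
From T = 2π√(a³/μ): a = (μ T²/4π²)^(1/3) = (398600 × 5983.6² / 4π²)^(1/3) = 7124 km.
Altitude h = a − R = 7124 − 6371 = 753 km.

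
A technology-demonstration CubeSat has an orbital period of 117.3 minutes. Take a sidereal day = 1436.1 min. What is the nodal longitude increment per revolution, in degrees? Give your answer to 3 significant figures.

T = 117.3 min = 7038.0 s.
During one orbit Earth rotates (7038.0 / 86166) × 360° = 29.40°.

29.4°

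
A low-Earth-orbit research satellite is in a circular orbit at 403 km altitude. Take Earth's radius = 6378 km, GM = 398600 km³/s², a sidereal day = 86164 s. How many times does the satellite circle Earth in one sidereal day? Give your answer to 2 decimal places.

15.51

Semi-major axis a = 6378 + 403 = 6781 km. Period T = 2π√(a³/μ) = 2π√(6781³/398600) = 5557.1 s = 92.62 min.
Orbits per sidereal day = 86164 / 5557.1 = 15.505.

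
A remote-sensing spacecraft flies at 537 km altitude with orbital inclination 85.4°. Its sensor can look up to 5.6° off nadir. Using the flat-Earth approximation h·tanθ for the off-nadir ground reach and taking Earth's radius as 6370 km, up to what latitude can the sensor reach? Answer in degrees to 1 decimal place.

85.9°

For a prograde orbit the ground track reaches latitude ±i = ±85.4°.
Sensor half-swath on the ground ≈ 537·tan(5.6°) = 53 km = 0.47° of latitude.
Maximum observable latitude ≈ 85.4 + 0.47 = 85.9°.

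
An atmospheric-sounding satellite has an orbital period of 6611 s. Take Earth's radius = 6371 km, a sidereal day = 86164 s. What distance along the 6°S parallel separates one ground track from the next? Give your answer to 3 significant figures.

Node shift per orbit = (6611.0/86164) × 360° = 27.62°.
Equatorial spacing = 27.62 × 111.2 km/° = 3071 km.
At 6° latitude, spacing = 3071 × cos(6°) = 3055 km.

3050 km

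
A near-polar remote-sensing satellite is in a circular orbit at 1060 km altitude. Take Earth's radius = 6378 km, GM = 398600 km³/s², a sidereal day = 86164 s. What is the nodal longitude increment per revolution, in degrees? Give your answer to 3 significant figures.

Semi-major axis a = 6378 + 1060 = 7438 km. Period T = 2π√(a³/μ) = 2π√(7438³/398600) = 6384.0 s = 106.40 min.
During one orbit Earth rotates (6384.0 / 86164) × 360° = 26.67°.

26.7°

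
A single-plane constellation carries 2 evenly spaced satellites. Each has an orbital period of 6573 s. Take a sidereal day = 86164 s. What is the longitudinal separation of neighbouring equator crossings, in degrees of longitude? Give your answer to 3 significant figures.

13.7°

Single-satellite node shift = (6573.0/86164) × 360° = 27.46°.
With 2 satellites evenly phased, successive equator crossings are 27.46/2 = 13.731° apart.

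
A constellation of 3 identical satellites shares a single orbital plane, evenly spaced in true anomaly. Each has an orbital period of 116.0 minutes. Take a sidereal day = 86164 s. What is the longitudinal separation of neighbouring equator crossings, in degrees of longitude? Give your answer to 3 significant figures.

T = 116.0 min = 6960.0 s.
Single-satellite node shift = (6960.0/86164) × 360° = 29.08°.
With 3 satellites evenly phased, successive equator crossings are 29.08/3 = 9.693° apart.

9.69°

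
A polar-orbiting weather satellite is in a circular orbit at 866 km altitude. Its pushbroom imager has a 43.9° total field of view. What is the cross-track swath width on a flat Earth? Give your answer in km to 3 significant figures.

Half-angle = 43.9°/2 = 21.95°.
Swath width ≈ 2h·tan(θ/2) = 2 × 866 × tan(21.95°) = 698.0 km.

698 km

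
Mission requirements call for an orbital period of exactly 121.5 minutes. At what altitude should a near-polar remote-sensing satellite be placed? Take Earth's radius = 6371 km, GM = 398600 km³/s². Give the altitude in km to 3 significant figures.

T = 121.5 min = 7290.0 s.
From T = 2π√(a³/μ): a = (μ T²/4π²)^(1/3) = (398600 × 7290.0² / 4π²)^(1/3) = 8126 km.
Altitude h = a − R = 8126 − 6371 = 1755 km.

1760 km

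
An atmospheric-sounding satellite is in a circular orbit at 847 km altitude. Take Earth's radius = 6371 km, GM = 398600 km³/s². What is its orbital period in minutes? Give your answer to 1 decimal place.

101.7 min

Semi-major axis a = 6371 + 847 = 7218 km. Period T = 2π√(a³/μ) = 2π√(7218³/398600) = 6102.9 s = 101.72 min.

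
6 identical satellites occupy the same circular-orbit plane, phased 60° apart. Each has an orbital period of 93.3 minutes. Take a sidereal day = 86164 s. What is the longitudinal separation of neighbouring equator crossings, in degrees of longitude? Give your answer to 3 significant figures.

3.90°

T = 93.3 min = 5598.0 s.
Single-satellite node shift = (5598.0/86164) × 360° = 23.39°.
With 6 satellites evenly phased, successive equator crossings are 23.39/6 = 3.898° apart.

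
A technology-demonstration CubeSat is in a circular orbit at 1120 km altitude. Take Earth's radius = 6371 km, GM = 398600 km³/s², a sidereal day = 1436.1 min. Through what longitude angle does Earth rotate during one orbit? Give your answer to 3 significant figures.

Semi-major axis a = 6371 + 1120 = 7491 km. Period T = 2π√(a³/μ) = 2π√(7491³/398600) = 6452.4 s = 107.54 min.
During one orbit Earth rotates (6452.4 / 86166) × 360° = 26.96°.

27.0°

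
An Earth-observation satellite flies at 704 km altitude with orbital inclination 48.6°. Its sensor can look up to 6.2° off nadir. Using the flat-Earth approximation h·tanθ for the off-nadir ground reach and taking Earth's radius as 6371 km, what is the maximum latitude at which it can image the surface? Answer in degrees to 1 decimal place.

49.3°

For a prograde orbit the ground track reaches latitude ±i = ±48.6°.
Sensor half-swath on the ground ≈ 704·tan(6.2°) = 76 km = 0.69° of latitude.
Maximum observable latitude ≈ 48.6 + 0.69 = 49.3°.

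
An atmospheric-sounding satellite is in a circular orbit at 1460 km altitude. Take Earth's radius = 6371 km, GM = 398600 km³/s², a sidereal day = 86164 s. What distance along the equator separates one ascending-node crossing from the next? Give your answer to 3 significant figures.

Semi-major axis a = 6371 + 1460 = 7831 km. Period T = 2π√(a³/μ) = 2π√(7831³/398600) = 6896.6 s = 114.94 min.
During one orbit Earth rotates (6896.6 / 86164) × 360° = 28.81°.
At the equator that is 28.81° × (2π·6371/360) km/° = 28.81 × 111.2 = 3204 km.

3200 km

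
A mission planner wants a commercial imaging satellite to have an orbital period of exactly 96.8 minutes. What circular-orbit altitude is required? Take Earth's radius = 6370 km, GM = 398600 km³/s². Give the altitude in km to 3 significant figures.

614 km

T = 96.8 min = 5808.0 s.
From T = 2π√(a³/μ): a = (μ T²/4π²)^(1/3) = (398600 × 5808.0² / 4π²)^(1/3) = 6984 km.
Altitude h = a − R = 6984 − 6370 = 614 km.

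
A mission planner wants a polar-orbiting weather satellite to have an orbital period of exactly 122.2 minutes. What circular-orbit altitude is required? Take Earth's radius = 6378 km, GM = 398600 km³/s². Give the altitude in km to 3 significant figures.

1780 km

T = 122.2 min = 7332.0 s.
From T = 2π√(a³/μ): a = (μ T²/4π²)^(1/3) = (398600 × 7332.0² / 4π²)^(1/3) = 8157 km.
Altitude h = a − R = 8157 − 6378 = 1779 km.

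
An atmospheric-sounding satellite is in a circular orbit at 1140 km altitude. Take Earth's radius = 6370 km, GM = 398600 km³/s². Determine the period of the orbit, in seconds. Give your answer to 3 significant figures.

Semi-major axis a = 6370 + 1140 = 7510 km. Period T = 2π√(a³/μ) = 2π√(7510³/398600) = 6477.0 s = 107.95 min.

6480 seconds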